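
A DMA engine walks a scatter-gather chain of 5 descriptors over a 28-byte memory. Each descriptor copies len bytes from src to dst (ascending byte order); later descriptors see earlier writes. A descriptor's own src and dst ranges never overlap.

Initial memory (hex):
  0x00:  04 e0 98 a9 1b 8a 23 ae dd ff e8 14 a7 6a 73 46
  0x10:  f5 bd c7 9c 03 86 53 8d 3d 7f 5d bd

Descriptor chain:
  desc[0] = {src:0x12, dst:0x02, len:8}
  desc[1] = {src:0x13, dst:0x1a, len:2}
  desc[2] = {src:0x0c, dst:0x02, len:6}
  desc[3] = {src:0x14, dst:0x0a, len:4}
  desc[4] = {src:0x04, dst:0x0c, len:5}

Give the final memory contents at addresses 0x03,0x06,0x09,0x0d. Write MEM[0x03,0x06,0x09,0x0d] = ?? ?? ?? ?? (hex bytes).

D0: mem[0x02..0x09] <- [c7 9c 03 86 53 8d 3d 7f]
D1: mem[0x1a..0x1b] <- [9c 03]
D2: mem[0x02..0x07] <- [a7 6a 73 46 f5 bd]
D3: mem[0x0a..0x0d] <- [03 86 53 8d]
D4: mem[0x0c..0x10] <- [73 46 f5 bd 3d]
query mem[0x03]=0x6a, mem[0x06]=0xf5, mem[0x09]=0x7f, mem[0x0d]=0x46

MEM[0x03,0x06,0x09,0x0d] = 6a f5 7f 46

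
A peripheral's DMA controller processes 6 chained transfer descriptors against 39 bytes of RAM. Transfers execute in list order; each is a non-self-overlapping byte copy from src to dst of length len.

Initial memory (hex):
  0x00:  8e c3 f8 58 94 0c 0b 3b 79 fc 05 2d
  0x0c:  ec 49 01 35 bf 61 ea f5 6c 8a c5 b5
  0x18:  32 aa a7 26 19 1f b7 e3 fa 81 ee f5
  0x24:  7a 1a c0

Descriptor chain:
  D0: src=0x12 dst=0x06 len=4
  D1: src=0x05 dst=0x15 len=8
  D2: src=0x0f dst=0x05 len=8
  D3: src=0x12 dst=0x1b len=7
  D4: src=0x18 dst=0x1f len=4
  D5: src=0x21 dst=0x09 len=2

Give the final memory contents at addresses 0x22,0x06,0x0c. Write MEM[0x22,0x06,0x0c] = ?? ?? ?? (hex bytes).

MEM[0x22,0x06,0x0c] = ea bf ea

D0: mem[0x06..0x09] <- [ea f5 6c 8a]
D1: mem[0x15..0x1c] <- [0c ea f5 6c 8a 05 2d ec]
D2: mem[0x05..0x0c] <- [35 bf 61 ea f5 6c 0c ea]
D3: mem[0x1b..0x21] <- [ea f5 6c 0c ea f5 6c]
D4: mem[0x1f..0x22] <- [6c 8a 05 ea]
D5: mem[0x09..0x0a] <- [05 ea]
query mem[0x22]=0xea, mem[0x06]=0xbf, mem[0x0c]=0xea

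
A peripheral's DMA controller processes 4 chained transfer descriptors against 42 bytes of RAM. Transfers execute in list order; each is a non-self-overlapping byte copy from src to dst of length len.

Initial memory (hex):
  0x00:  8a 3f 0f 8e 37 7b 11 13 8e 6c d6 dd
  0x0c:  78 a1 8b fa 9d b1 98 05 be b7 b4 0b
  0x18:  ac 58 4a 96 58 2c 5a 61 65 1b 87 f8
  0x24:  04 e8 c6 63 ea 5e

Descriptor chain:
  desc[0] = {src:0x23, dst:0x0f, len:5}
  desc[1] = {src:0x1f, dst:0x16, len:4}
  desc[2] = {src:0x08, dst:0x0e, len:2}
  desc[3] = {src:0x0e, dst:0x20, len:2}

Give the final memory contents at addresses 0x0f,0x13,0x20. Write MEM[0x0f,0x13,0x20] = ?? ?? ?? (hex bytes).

MEM[0x0f,0x13,0x20] = 6c 63 8e

D0: mem[0x0f..0x13] <- [f8 04 e8 c6 63]
D1: mem[0x16..0x19] <- [61 65 1b 87]
D2: mem[0x0e..0x0f] <- [8e 6c]
D3: mem[0x20..0x21] <- [8e 6c]
query mem[0x0f]=0x6c, mem[0x13]=0x63, mem[0x20]=0x8e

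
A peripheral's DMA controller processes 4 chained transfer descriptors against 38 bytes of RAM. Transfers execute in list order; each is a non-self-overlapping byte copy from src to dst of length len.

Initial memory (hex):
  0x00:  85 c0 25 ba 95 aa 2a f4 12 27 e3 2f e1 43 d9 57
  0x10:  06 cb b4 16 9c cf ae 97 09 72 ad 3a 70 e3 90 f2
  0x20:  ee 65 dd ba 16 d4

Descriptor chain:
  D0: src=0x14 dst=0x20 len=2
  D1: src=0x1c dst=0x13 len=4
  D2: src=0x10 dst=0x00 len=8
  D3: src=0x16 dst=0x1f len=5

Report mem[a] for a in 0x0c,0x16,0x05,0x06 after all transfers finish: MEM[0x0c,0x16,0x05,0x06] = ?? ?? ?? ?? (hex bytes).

MEM[0x0c,0x16,0x05,0x06] = e1 f2 90 f2

#0 dst[0x20+2] := {0x9c,0xcf}
#1 dst[0x13+4] := {0x70,0xe3,0x90,0xf2}
#2 dst[0x00+8] := {0x06,0xcb,0xb4,0x70,0xe3,0x90,0xf2,0x97}
#3 dst[0x1f+5] := {0xf2,0x97,0x09,0x72,0xad}
query mem[0x0c]=0xe1, mem[0x16]=0xf2, mem[0x05]=0x90, mem[0x06]=0xf2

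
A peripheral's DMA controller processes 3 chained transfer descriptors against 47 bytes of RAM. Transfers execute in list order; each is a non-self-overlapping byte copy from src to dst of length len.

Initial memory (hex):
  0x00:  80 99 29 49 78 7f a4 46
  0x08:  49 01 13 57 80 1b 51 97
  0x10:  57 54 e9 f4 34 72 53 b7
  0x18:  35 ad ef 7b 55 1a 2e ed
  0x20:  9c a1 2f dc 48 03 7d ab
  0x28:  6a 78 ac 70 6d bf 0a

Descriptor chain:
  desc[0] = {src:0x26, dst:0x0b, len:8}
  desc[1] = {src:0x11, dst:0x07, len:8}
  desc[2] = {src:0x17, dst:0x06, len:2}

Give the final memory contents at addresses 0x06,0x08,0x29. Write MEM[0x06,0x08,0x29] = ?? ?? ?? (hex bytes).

MEM[0x06,0x08,0x29] = b7 bf 78

  after D0: wrote 8B at 0x0b = 7dab6a78ac706dbf
  after D1: wrote 8B at 0x07 = 6dbff4347253b735
  after D2: wrote 2B at 0x06 = b735
query mem[0x06]=0xb7, mem[0x08]=0xbf, mem[0x29]=0x78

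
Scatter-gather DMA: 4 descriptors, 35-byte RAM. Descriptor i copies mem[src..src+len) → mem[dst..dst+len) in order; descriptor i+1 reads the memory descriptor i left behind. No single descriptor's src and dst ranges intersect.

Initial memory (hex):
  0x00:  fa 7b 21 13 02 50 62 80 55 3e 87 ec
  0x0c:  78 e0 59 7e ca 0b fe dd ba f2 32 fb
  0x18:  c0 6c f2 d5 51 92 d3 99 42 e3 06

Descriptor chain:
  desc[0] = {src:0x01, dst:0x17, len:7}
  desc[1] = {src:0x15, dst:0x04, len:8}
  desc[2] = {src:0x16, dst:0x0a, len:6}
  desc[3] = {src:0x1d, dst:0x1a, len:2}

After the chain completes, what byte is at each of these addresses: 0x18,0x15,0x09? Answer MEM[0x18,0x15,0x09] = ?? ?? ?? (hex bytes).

#0 dst[0x17+7] := {0x7b,0x21,0x13,0x02,0x50,0x62,0x80}
#1 dst[0x04+8] := {0xf2,0x32,0x7b,0x21,0x13,0x02,0x50,0x62}
#2 dst[0x0a+6] := {0x32,0x7b,0x21,0x13,0x02,0x50}
#3 dst[0x1a+2] := {0x80,0xd3}
query mem[0x18]=0x21, mem[0x15]=0xf2, mem[0x09]=0x02

MEM[0x18,0x15,0x09] = 21 f2 02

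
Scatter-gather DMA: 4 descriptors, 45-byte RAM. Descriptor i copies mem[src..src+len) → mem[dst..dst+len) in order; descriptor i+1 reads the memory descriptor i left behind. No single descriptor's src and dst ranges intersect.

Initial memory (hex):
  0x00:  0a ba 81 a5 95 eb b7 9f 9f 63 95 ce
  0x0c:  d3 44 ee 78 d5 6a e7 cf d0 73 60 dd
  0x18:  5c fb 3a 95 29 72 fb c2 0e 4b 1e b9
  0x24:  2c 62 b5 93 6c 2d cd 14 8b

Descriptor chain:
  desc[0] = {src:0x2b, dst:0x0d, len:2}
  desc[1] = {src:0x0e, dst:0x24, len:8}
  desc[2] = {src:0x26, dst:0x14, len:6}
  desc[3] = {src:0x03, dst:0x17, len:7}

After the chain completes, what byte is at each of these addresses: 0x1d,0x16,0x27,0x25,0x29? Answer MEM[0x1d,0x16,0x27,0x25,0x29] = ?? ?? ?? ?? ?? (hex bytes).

#0 dst[0x0d+2] := {0x14,0x8b}
#1 dst[0x24+8] := {0x8b,0x78,0xd5,0x6a,0xe7,0xcf,0xd0,0x73}
#2 dst[0x14+6] := {0xd5,0x6a,0xe7,0xcf,0xd0,0x73}
#3 dst[0x17+7] := {0xa5,0x95,0xeb,0xb7,0x9f,0x9f,0x63}
query mem[0x1d]=0x63, mem[0x16]=0xe7, mem[0x27]=0x6a, mem[0x25]=0x78, mem[0x29]=0xcf

MEM[0x1d,0x16,0x27,0x25,0x29] = 63 e7 6a 78 cf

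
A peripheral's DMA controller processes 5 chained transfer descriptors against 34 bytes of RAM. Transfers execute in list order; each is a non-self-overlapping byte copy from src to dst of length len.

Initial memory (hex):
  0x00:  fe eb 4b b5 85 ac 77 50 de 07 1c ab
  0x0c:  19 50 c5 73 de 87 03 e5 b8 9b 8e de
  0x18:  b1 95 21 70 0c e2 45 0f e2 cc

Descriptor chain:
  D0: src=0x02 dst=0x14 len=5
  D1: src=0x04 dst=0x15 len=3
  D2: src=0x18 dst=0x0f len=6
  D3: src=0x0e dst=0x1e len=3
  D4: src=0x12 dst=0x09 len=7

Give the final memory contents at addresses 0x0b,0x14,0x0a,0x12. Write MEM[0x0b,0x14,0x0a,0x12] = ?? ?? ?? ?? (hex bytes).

#0 dst[0x14+5] := {0x4b,0xb5,0x85,0xac,0x77}
#1 dst[0x15+3] := {0x85,0xac,0x77}
#2 dst[0x0f+6] := {0x77,0x95,0x21,0x70,0x0c,0xe2}
#3 dst[0x1e+3] := {0xc5,0x77,0x95}
#4 dst[0x09+7] := {0x70,0x0c,0xe2,0x85,0xac,0x77,0x77}
query mem[0x0b]=0xe2, mem[0x14]=0xe2, mem[0x0a]=0x0c, mem[0x12]=0x70

MEM[0x0b,0x14,0x0a,0x12] = e2 e2 0c 70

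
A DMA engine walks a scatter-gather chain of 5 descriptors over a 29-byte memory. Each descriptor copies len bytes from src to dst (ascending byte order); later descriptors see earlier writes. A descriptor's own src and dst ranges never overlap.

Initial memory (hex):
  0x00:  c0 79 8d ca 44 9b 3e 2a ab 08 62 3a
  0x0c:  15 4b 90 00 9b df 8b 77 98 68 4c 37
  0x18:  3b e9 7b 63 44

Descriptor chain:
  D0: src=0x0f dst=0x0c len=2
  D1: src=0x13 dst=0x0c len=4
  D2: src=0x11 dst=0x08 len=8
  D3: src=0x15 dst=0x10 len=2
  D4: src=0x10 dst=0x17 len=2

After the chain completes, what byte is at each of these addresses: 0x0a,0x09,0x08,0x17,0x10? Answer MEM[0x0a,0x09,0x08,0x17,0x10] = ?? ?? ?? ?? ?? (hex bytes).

MEM[0x0a,0x09,0x08,0x17,0x10] = 77 8b df 68 68

  after D0: wrote 2B at 0x0c = 009b
  after D1: wrote 4B at 0x0c = 7798684c
  after D2: wrote 8B at 0x08 = df8b7798684c373b
  after D3: wrote 2B at 0x10 = 684c
  after D4: wrote 2B at 0x17 = 684c
query mem[0x0a]=0x77, mem[0x09]=0x8b, mem[0x08]=0xdf, mem[0x17]=0x68, mem[0x10]=0x68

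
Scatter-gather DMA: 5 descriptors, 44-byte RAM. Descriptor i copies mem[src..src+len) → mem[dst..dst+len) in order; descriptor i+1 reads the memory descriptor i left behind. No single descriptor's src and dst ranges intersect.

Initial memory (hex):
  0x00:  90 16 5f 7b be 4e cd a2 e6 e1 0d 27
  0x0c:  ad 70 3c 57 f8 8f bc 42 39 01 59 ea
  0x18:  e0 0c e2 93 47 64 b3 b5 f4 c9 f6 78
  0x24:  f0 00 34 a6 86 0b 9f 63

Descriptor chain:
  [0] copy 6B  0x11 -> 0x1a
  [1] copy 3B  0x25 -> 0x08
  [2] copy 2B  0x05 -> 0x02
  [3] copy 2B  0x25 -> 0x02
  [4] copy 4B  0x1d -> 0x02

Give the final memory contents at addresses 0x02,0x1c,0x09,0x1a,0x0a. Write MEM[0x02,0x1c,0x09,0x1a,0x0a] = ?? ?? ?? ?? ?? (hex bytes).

MEM[0x02,0x1c,0x09,0x1a,0x0a] = 39 42 34 8f a6

  after D0: wrote 6B at 0x1a = 8fbc42390159
  after D1: wrote 3B at 0x08 = 0034a6
  after D2: wrote 2B at 0x02 = 4ecd
  after D3: wrote 2B at 0x02 = 0034
  after D4: wrote 4B at 0x02 = 390159f4
query mem[0x02]=0x39, mem[0x1c]=0x42, mem[0x09]=0x34, mem[0x1a]=0x8f, mem[0x0a]=0xa6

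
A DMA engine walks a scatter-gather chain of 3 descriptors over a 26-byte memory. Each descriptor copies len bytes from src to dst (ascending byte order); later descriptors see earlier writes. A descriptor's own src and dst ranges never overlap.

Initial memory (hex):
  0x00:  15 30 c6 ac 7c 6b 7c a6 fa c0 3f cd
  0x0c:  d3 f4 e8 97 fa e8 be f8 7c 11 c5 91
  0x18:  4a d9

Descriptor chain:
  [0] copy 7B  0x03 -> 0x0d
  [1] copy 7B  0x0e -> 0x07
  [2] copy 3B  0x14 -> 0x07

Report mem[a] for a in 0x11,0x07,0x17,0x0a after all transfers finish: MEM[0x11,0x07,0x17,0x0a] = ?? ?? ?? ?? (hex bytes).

  after D0: wrote 7B at 0x0d = ac7c6b7ca6fac0
  after D1: wrote 7B at 0x07 = 7c6b7ca6fac07c
  after D2: wrote 3B at 0x07 = 7c11c5
query mem[0x11]=0xa6, mem[0x07]=0x7c, mem[0x17]=0x91, mem[0x0a]=0xa6

MEM[0x11,0x07,0x17,0x0a] = a6 7c 91 a6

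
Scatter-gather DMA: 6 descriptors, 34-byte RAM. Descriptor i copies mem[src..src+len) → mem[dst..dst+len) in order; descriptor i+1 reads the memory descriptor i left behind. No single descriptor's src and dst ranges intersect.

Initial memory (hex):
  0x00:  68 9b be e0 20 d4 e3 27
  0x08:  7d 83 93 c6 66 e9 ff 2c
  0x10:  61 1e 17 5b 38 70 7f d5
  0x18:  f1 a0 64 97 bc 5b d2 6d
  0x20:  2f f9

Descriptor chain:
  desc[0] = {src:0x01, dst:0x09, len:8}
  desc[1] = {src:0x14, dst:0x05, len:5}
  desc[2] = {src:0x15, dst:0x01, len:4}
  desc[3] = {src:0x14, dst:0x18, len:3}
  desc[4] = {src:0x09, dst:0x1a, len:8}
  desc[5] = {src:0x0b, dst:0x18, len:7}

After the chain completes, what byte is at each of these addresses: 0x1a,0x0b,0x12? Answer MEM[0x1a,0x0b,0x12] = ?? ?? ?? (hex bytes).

MEM[0x1a,0x0b,0x12] = d4 e0 17

#0 dst[0x09+8] := {0x9b,0xbe,0xe0,0x20,0xd4,0xe3,0x27,0x7d}
#1 dst[0x05+5] := {0x38,0x70,0x7f,0xd5,0xf1}
#2 dst[0x01+4] := {0x70,0x7f,0xd5,0xf1}
#3 dst[0x18+3] := {0x38,0x70,0x7f}
#4 dst[0x1a+8] := {0xf1,0xbe,0xe0,0x20,0xd4,0xe3,0x27,0x7d}
#5 dst[0x18+7] := {0xe0,0x20,0xd4,0xe3,0x27,0x7d,0x1e}
query mem[0x1a]=0xd4, mem[0x0b]=0xe0, mem[0x12]=0x17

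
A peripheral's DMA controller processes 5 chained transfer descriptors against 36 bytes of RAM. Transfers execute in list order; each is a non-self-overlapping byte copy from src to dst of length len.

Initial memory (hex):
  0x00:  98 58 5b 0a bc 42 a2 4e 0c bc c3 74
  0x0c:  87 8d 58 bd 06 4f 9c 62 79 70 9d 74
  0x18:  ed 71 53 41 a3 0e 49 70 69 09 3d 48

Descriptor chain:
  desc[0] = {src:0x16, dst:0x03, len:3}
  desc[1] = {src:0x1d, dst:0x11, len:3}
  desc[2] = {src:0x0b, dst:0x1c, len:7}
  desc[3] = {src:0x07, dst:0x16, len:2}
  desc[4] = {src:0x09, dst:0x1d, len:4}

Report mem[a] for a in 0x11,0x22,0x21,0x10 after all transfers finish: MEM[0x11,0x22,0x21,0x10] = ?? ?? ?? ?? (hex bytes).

#0 dst[0x03+3] := {0x9d,0x74,0xed}
#1 dst[0x11+3] := {0x0e,0x49,0x70}
#2 dst[0x1c+7] := {0x74,0x87,0x8d,0x58,0xbd,0x06,0x0e}
#3 dst[0x16+2] := {0x4e,0x0c}
#4 dst[0x1d+4] := {0xbc,0xc3,0x74,0x87}
query mem[0x11]=0x0e, mem[0x22]=0x0e, mem[0x21]=0x06, mem[0x10]=0x06

MEM[0x11,0x22,0x21,0x10] = 0e 0e 06 06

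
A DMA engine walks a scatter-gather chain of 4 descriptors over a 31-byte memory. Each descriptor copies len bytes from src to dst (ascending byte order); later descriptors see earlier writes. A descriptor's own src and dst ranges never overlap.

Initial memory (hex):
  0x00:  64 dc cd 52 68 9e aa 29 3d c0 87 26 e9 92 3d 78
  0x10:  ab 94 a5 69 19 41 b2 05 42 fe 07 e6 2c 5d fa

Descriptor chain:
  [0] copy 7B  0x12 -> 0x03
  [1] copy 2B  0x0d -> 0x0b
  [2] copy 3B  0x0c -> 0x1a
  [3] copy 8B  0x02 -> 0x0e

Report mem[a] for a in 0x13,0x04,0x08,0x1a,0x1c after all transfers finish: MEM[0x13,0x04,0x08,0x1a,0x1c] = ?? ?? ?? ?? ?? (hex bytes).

#0 dst[0x03+7] := {0xa5,0x69,0x19,0x41,0xb2,0x05,0x42}
#1 dst[0x0b+2] := {0x92,0x3d}
#2 dst[0x1a+3] := {0x3d,0x92,0x3d}
#3 dst[0x0e+8] := {0xcd,0xa5,0x69,0x19,0x41,0xb2,0x05,0x42}
query mem[0x13]=0xb2, mem[0x04]=0x69, mem[0x08]=0x05, mem[0x1a]=0x3d, mem[0x1c]=0x3d

MEM[0x13,0x04,0x08,0x1a,0x1c] = b2 69 05 3d 3d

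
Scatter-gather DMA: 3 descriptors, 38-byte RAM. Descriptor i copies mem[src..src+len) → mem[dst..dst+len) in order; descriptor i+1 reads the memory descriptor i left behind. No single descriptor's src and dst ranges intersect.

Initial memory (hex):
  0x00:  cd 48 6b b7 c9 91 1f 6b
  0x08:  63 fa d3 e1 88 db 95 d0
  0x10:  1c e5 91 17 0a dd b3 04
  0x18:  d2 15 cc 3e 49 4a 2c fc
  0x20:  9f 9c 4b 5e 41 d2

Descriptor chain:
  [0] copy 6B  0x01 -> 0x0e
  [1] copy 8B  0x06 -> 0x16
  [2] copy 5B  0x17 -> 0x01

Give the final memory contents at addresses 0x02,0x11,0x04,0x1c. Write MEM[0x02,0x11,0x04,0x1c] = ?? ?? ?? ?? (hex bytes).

  after D0: wrote 6B at 0x0e = 486bb7c9911f
  after D1: wrote 8B at 0x16 = 1f6b63fad3e188db
  after D2: wrote 5B at 0x01 = 6b63fad3e1
query mem[0x02]=0x63, mem[0x11]=0xc9, mem[0x04]=0xd3, mem[0x1c]=0x88

MEM[0x02,0x11,0x04,0x1c] = 63 c9 d3 88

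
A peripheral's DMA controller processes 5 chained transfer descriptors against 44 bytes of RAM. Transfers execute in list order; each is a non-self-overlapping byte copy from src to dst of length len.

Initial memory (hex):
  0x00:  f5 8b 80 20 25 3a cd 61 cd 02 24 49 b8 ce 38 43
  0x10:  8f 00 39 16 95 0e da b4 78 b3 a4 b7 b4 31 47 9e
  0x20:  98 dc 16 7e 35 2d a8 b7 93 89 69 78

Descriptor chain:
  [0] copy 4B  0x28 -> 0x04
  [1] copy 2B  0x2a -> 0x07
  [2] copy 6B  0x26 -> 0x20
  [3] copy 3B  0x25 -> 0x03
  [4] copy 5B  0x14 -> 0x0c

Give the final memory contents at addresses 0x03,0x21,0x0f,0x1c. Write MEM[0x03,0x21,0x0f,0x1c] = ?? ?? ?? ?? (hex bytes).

[0] 0x28->0x04 len=4 : 93 89 69 78
[1] 0x2a->0x07 len=2 : 69 78
[2] 0x26->0x20 len=6 : a8 b7 93 89 69 78
[3] 0x25->0x03 len=3 : 78 a8 b7
[4] 0x14->0x0c len=5 : 95 0e da b4 78
query mem[0x03]=0x78, mem[0x21]=0xb7, mem[0x0f]=0xb4, mem[0x1c]=0xb4

MEM[0x03,0x21,0x0f,0x1c] = 78 b7 b4 b4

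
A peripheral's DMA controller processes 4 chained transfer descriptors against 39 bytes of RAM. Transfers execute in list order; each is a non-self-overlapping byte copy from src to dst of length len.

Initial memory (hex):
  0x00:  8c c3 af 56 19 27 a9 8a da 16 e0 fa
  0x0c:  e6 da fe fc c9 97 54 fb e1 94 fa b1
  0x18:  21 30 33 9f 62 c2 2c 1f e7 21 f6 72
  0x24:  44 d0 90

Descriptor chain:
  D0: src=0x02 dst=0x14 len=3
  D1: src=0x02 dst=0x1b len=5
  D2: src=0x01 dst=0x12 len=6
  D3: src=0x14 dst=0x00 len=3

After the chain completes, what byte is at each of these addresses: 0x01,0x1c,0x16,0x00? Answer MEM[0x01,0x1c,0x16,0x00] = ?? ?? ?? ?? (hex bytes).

#0 dst[0x14+3] := {0xaf,0x56,0x19}
#1 dst[0x1b+5] := {0xaf,0x56,0x19,0x27,0xa9}
#2 dst[0x12+6] := {0xc3,0xaf,0x56,0x19,0x27,0xa9}
#3 dst[0x00+3] := {0x56,0x19,0x27}
query mem[0x01]=0x19, mem[0x1c]=0x56, mem[0x16]=0x27, mem[0x00]=0x56

MEM[0x01,0x1c,0x16,0x00] = 19 56 27 56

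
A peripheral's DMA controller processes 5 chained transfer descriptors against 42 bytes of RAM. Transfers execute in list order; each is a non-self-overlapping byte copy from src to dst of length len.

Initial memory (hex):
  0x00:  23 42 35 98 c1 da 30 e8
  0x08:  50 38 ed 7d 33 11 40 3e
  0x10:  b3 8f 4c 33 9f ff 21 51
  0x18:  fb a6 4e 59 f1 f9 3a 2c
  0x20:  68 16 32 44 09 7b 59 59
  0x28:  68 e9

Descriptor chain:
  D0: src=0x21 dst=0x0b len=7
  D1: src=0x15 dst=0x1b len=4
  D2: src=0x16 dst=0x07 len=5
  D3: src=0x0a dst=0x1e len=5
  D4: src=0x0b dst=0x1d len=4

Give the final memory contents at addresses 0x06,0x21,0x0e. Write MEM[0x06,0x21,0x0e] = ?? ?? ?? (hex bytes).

MEM[0x06,0x21,0x0e] = 30 44 09

D0: mem[0x0b..0x11] <- [16 32 44 09 7b 59 59]
D1: mem[0x1b..0x1e] <- [ff 21 51 fb]
D2: mem[0x07..0x0b] <- [21 51 fb a6 4e]
D3: mem[0x1e..0x22] <- [a6 4e 32 44 09]
D4: mem[0x1d..0x20] <- [4e 32 44 09]
query mem[0x06]=0x30, mem[0x21]=0x44, mem[0x0e]=0x09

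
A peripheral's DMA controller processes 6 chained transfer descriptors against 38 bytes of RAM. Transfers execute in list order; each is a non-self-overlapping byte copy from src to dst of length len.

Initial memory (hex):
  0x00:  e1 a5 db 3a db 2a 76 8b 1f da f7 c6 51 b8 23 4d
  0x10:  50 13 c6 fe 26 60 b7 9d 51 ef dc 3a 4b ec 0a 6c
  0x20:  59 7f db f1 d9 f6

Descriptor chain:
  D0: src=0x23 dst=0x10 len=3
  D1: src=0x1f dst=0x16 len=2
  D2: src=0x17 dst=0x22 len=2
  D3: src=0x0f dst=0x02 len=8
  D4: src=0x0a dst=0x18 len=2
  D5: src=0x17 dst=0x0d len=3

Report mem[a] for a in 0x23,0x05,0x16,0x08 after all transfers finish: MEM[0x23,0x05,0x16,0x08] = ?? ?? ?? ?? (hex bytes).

  after D0: wrote 3B at 0x10 = f1d9f6
  after D1: wrote 2B at 0x16 = 6c59
  after D2: wrote 2B at 0x22 = 5951
  after D3: wrote 8B at 0x02 = 4df1d9f6fe26606c
  after D4: wrote 2B at 0x18 = f7c6
  after D5: wrote 3B at 0x0d = 59f7c6
query mem[0x23]=0x51, mem[0x05]=0xf6, mem[0x16]=0x6c, mem[0x08]=0x60

MEM[0x23,0x05,0x16,0x08] = 51 f6 6c 60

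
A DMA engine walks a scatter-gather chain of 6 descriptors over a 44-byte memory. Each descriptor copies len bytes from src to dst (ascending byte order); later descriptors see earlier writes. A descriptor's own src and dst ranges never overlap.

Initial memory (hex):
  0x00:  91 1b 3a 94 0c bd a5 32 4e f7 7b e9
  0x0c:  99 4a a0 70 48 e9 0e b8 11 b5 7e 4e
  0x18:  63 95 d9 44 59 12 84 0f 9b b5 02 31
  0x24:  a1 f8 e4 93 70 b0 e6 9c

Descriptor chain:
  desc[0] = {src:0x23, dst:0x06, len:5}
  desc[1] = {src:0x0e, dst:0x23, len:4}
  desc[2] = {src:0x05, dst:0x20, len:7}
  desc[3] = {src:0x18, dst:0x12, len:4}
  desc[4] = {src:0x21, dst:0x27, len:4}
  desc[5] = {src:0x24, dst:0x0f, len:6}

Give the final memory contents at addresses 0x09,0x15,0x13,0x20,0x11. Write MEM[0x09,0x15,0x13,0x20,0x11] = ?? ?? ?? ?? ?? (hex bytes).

MEM[0x09,0x15,0x13,0x20,0x11] = e4 44 a1 bd e9

  after D0: wrote 5B at 0x06 = 31a1f8e493
  after D1: wrote 4B at 0x23 = a07048e9
  after D2: wrote 7B at 0x20 = bd31a1f8e493e9
  after D3: wrote 4B at 0x12 = 6395d944
  after D4: wrote 4B at 0x27 = 31a1f8e4
  after D5: wrote 6B at 0x0f = e493e931a1f8
query mem[0x09]=0xe4, mem[0x15]=0x44, mem[0x13]=0xa1, mem[0x20]=0xbd, mem[0x11]=0xe9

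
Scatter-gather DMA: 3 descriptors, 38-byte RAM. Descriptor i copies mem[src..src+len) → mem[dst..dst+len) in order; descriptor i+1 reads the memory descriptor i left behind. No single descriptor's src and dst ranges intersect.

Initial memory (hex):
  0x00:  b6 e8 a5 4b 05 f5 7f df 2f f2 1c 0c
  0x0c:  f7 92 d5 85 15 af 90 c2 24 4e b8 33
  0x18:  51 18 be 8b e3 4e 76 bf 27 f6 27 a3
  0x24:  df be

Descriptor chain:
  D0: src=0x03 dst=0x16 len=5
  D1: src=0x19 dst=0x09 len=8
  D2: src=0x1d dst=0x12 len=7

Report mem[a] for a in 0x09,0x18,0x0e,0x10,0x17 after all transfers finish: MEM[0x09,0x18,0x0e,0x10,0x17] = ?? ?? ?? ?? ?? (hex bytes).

D0: mem[0x16..0x1a] <- [4b 05 f5 7f df]
D1: mem[0x09..0x10] <- [7f df 8b e3 4e 76 bf 27]
D2: mem[0x12..0x18] <- [4e 76 bf 27 f6 27 a3]
query mem[0x09]=0x7f, mem[0x18]=0xa3, mem[0x0e]=0x76, mem[0x10]=0x27, mem[0x17]=0x27

MEM[0x09,0x18,0x0e,0x10,0x17] = 7f a3 76 27 27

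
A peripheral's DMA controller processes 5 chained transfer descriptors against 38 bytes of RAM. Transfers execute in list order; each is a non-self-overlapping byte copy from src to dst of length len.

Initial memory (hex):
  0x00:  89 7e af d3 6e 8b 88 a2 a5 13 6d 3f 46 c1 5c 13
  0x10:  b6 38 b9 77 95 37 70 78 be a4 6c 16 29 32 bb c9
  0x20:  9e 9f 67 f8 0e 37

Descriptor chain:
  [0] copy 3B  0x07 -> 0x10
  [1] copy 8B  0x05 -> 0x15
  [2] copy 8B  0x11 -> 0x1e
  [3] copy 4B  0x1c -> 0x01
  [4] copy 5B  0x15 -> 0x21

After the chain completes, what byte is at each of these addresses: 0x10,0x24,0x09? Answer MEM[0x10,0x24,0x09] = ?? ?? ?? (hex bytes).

MEM[0x10,0x24,0x09] = a2 a5 13

[0] 0x07->0x10 len=3 : a2 a5 13
[1] 0x05->0x15 len=8 : 8b 88 a2 a5 13 6d 3f 46
[2] 0x11->0x1e len=8 : a5 13 77 95 8b 88 a2 a5
[3] 0x1c->0x01 len=4 : 46 32 a5 13
[4] 0x15->0x21 len=5 : 8b 88 a2 a5 13
query mem[0x10]=0xa2, mem[0x24]=0xa5, mem[0x09]=0x13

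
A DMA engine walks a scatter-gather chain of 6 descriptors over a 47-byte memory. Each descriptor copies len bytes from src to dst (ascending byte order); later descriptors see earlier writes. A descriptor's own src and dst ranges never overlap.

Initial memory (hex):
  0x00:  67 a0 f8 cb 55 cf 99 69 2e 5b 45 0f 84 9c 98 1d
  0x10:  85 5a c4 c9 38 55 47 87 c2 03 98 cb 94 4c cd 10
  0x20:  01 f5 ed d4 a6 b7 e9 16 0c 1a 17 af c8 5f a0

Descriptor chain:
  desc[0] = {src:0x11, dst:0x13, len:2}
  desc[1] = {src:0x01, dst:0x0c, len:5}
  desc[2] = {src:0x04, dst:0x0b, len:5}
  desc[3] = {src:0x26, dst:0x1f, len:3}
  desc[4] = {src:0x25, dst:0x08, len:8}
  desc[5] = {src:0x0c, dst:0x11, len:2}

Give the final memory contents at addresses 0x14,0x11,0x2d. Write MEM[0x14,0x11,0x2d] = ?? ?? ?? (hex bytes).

MEM[0x14,0x11,0x2d] = c4 1a 5f

D0: mem[0x13..0x14] <- [5a c4]
D1: mem[0x0c..0x10] <- [a0 f8 cb 55 cf]
D2: mem[0x0b..0x0f] <- [55 cf 99 69 2e]
D3: mem[0x1f..0x21] <- [e9 16 0c]
D4: mem[0x08..0x0f] <- [b7 e9 16 0c 1a 17 af c8]
D5: mem[0x11..0x12] <- [1a 17]
query mem[0x14]=0xc4, mem[0x11]=0x1a, mem[0x2d]=0x5f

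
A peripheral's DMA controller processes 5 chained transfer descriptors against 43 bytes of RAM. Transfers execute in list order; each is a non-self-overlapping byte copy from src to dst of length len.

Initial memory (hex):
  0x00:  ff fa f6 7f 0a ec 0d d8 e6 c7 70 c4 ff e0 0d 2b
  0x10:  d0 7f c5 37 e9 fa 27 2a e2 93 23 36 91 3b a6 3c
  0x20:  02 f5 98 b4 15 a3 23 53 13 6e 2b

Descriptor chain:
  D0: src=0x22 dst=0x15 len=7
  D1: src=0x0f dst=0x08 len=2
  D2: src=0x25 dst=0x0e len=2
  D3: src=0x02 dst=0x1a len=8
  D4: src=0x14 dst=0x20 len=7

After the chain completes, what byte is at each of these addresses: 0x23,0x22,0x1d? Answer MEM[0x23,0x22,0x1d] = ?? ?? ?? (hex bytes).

MEM[0x23,0x22,0x1d] = 15 b4 ec

[0] 0x22->0x15 len=7 : 98 b4 15 a3 23 53 13
[1] 0x0f->0x08 len=2 : 2b d0
[2] 0x25->0x0e len=2 : a3 23
[3] 0x02->0x1a len=8 : f6 7f 0a ec 0d d8 2b d0
[4] 0x14->0x20 len=7 : e9 98 b4 15 a3 23 f6
query mem[0x23]=0x15, mem[0x22]=0xb4, mem[0x1d]=0xec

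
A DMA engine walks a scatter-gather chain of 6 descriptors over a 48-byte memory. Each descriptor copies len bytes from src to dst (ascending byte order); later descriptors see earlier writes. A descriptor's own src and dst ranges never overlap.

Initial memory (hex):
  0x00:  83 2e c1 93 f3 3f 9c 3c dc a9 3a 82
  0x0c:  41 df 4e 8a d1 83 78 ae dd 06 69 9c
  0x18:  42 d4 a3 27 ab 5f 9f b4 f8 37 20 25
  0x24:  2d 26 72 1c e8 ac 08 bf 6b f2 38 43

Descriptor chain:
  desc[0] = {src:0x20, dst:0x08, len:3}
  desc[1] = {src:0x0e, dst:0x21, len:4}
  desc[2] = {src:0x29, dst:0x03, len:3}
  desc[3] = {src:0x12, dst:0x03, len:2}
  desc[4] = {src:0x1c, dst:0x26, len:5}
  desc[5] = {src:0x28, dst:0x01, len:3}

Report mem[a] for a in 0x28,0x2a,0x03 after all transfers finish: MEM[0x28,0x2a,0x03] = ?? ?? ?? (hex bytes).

D0: mem[0x08..0x0a] <- [f8 37 20]
D1: mem[0x21..0x24] <- [4e 8a d1 83]
D2: mem[0x03..0x05] <- [ac 08 bf]
D3: mem[0x03..0x04] <- [78 ae]
D4: mem[0x26..0x2a] <- [ab 5f 9f b4 f8]
D5: mem[0x01..0x03] <- [9f b4 f8]
query mem[0x28]=0x9f, mem[0x2a]=0xf8, mem[0x03]=0xf8

MEM[0x28,0x2a,0x03] = 9f f8 f8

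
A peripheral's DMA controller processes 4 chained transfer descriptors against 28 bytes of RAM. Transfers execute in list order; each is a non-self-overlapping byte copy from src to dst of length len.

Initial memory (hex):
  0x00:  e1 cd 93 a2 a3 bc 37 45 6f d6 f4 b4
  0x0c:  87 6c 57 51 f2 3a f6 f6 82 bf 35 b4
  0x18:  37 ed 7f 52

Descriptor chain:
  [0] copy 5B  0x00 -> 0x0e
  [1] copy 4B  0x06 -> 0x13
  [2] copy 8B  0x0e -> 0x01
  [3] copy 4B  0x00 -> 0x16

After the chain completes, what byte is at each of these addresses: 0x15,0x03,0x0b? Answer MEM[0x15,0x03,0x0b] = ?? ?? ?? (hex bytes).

MEM[0x15,0x03,0x0b] = 6f 93 b4

#0 dst[0x0e+5] := {0xe1,0xcd,0x93,0xa2,0xa3}
#1 dst[0x13+4] := {0x37,0x45,0x6f,0xd6}
#2 dst[0x01+8] := {0xe1,0xcd,0x93,0xa2,0xa3,0x37,0x45,0x6f}
#3 dst[0x16+4] := {0xe1,0xe1,0xcd,0x93}
query mem[0x15]=0x6f, mem[0x03]=0x93, mem[0x0b]=0xb4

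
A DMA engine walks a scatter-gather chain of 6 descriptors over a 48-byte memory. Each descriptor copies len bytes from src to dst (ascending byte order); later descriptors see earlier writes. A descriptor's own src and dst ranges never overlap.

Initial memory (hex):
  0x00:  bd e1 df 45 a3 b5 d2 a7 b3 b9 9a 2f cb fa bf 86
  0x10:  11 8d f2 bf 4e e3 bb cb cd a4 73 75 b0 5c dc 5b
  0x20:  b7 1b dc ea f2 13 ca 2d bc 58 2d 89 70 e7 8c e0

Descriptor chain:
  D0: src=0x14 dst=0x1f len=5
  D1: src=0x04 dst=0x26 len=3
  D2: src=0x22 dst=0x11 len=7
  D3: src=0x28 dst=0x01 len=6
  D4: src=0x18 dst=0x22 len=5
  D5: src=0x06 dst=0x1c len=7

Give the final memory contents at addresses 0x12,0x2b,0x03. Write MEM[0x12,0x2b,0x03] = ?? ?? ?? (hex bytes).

MEM[0x12,0x2b,0x03] = cd 89 2d

  after D0: wrote 5B at 0x1f = 4ee3bbcbcd
  after D1: wrote 3B at 0x26 = a3b5d2
  after D2: wrote 7B at 0x11 = cbcdf213a3b5d2
  after D3: wrote 6B at 0x01 = d2582d8970e7
  after D4: wrote 5B at 0x22 = cda47375b0
  after D5: wrote 7B at 0x1c = e7a7b3b99a2fcb
query mem[0x12]=0xcd, mem[0x2b]=0x89, mem[0x03]=0x2d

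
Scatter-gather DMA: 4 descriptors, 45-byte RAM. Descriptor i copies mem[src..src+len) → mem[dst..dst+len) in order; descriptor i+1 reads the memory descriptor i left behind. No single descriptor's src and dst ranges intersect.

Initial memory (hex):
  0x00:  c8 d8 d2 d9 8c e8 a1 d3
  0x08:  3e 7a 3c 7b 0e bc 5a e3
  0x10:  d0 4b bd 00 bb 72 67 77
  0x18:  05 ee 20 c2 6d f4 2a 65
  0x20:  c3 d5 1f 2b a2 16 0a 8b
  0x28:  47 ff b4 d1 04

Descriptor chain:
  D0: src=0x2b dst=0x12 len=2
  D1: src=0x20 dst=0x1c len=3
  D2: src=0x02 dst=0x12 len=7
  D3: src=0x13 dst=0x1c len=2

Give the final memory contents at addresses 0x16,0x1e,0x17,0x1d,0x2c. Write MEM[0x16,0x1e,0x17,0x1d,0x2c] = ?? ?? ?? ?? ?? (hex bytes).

[0] 0x2b->0x12 len=2 : d1 04
[1] 0x20->0x1c len=3 : c3 d5 1f
[2] 0x02->0x12 len=7 : d2 d9 8c e8 a1 d3 3e
[3] 0x13->0x1c len=2 : d9 8c
query mem[0x16]=0xa1, mem[0x1e]=0x1f, mem[0x17]=0xd3, mem[0x1d]=0x8c, mem[0x2c]=0x04

MEM[0x16,0x1e,0x17,0x1d,0x2c] = a1 1f d3 8c 04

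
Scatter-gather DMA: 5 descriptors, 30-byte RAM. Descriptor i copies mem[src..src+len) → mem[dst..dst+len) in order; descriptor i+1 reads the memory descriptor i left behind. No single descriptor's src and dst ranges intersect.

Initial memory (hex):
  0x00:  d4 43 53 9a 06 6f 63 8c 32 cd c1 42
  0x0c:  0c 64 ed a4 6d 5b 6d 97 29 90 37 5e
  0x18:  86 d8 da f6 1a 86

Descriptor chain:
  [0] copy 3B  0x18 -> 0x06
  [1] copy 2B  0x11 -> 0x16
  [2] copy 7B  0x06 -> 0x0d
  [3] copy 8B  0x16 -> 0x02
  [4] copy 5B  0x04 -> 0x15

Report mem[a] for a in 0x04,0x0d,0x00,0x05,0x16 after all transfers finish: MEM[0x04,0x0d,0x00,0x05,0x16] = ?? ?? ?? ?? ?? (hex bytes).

MEM[0x04,0x0d,0x00,0x05,0x16] = 86 86 d4 d8 d8

#0 dst[0x06+3] := {0x86,0xd8,0xda}
#1 dst[0x16+2] := {0x5b,0x6d}
#2 dst[0x0d+7] := {0x86,0xd8,0xda,0xcd,0xc1,0x42,0x0c}
#3 dst[0x02+8] := {0x5b,0x6d,0x86,0xd8,0xda,0xf6,0x1a,0x86}
#4 dst[0x15+5] := {0x86,0xd8,0xda,0xf6,0x1a}
query mem[0x04]=0x86, mem[0x0d]=0x86, mem[0x00]=0xd4, mem[0x05]=0xd8, mem[0x16]=0xd8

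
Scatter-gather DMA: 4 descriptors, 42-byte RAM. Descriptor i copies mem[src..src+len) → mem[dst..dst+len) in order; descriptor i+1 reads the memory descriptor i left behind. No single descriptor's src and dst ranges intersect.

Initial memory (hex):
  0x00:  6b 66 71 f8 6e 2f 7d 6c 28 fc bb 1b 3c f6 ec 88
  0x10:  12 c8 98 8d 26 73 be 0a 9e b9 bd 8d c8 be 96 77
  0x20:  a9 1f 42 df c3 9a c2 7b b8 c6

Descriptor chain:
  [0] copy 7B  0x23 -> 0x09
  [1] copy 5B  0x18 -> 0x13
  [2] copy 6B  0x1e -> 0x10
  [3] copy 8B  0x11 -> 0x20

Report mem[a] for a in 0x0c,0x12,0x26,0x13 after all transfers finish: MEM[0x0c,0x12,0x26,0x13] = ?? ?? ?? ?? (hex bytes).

MEM[0x0c,0x12,0x26,0x13] = c2 a9 c8 1f

  after D0: wrote 7B at 0x09 = dfc39ac27bb8c6
  after D1: wrote 5B at 0x13 = 9eb9bd8dc8
  after D2: wrote 6B at 0x10 = 9677a91f42df
  after D3: wrote 8B at 0x20 = 77a91f42df8dc89e
query mem[0x0c]=0xc2, mem[0x12]=0xa9, mem[0x26]=0xc8, mem[0x13]=0x1f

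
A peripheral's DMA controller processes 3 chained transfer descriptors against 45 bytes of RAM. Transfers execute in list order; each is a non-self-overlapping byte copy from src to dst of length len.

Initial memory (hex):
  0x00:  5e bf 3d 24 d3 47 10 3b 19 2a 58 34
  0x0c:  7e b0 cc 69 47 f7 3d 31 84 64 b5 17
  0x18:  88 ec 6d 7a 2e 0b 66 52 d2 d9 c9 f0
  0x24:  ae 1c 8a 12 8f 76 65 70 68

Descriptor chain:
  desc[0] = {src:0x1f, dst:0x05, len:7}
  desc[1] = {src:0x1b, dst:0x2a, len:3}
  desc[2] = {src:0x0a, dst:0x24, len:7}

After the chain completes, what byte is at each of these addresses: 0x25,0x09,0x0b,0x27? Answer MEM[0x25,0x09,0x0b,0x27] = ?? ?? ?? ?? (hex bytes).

MEM[0x25,0x09,0x0b,0x27] = 1c f0 1c b0

#0 dst[0x05+7] := {0x52,0xd2,0xd9,0xc9,0xf0,0xae,0x1c}
#1 dst[0x2a+3] := {0x7a,0x2e,0x0b}
#2 dst[0x24+7] := {0xae,0x1c,0x7e,0xb0,0xcc,0x69,0x47}
query mem[0x25]=0x1c, mem[0x09]=0xf0, mem[0x0b]=0x1c, mem[0x27]=0xb0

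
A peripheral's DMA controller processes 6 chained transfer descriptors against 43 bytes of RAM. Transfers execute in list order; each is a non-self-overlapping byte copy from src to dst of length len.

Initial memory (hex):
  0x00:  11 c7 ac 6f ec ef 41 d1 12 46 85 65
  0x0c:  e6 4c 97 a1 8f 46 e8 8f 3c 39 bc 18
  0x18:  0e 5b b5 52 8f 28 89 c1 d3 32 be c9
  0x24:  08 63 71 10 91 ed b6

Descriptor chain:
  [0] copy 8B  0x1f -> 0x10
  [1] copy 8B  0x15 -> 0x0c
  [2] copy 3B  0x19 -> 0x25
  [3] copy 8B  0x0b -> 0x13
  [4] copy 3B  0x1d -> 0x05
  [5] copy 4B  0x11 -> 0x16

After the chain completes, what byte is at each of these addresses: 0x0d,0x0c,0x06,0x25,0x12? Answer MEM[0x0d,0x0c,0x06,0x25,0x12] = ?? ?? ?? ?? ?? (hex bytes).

  after D0: wrote 8B at 0x10 = c1d332bec9086371
  after D1: wrote 8B at 0x0c = 0863710e5bb5528f
  after D2: wrote 3B at 0x25 = 5bb552
  after D3: wrote 8B at 0x13 = 650863710e5bb552
  after D4: wrote 3B at 0x05 = 2889c1
  after D5: wrote 4B at 0x16 = b5526508
query mem[0x0d]=0x63, mem[0x0c]=0x08, mem[0x06]=0x89, mem[0x25]=0x5b, mem[0x12]=0x52

MEM[0x0d,0x0c,0x06,0x25,0x12] = 63 08 89 5b 52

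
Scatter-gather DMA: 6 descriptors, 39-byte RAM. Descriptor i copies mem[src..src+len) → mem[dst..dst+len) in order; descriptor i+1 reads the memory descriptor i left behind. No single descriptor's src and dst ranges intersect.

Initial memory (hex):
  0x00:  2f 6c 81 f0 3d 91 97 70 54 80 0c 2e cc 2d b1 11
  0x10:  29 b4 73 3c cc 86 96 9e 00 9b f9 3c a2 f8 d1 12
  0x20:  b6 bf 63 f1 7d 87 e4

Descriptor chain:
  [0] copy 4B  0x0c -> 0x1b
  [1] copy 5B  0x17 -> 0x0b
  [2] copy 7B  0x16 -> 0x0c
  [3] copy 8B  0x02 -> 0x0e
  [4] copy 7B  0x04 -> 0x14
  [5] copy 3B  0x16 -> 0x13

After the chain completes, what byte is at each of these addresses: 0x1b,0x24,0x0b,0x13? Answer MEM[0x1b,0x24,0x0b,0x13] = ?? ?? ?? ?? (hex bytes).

  after D0: wrote 4B at 0x1b = cc2db111
  after D1: wrote 5B at 0x0b = 9e009bf9cc
  after D2: wrote 7B at 0x0c = 969e009bf9cc2d
  after D3: wrote 8B at 0x0e = 81f03d9197705480
  after D4: wrote 7B at 0x14 = 3d91977054800c
  after D5: wrote 3B at 0x13 = 977054
query mem[0x1b]=0xcc, mem[0x24]=0x7d, mem[0x0b]=0x9e, mem[0x13]=0x97

MEM[0x1b,0x24,0x0b,0x13] = cc 7d 9e 97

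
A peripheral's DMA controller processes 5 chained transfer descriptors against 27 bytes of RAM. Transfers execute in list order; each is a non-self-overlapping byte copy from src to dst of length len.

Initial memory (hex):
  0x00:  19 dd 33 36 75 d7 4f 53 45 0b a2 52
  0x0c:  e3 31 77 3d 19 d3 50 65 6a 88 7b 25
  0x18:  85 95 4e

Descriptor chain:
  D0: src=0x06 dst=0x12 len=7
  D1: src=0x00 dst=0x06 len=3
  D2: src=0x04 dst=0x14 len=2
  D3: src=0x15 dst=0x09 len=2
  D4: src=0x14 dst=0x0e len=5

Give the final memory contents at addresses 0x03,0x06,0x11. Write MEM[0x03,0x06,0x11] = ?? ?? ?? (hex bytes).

[0] 0x06->0x12 len=7 : 4f 53 45 0b a2 52 e3
[1] 0x00->0x06 len=3 : 19 dd 33
[2] 0x04->0x14 len=2 : 75 d7
[3] 0x15->0x09 len=2 : d7 a2
[4] 0x14->0x0e len=5 : 75 d7 a2 52 e3
query mem[0x03]=0x36, mem[0x06]=0x19, mem[0x11]=0x52

MEM[0x03,0x06,0x11] = 36 19 52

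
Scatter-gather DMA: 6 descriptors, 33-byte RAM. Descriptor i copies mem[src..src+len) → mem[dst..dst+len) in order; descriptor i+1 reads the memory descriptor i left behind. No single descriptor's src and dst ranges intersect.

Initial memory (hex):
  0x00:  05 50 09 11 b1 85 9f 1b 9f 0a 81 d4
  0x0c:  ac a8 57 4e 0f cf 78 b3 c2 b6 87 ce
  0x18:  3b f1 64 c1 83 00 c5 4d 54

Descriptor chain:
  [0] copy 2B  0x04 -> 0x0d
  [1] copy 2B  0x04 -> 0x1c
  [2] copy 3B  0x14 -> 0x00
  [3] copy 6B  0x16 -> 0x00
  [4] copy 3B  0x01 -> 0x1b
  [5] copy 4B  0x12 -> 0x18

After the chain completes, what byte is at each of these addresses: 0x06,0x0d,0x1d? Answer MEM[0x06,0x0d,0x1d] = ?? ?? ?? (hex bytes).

[0] 0x04->0x0d len=2 : b1 85
[1] 0x04->0x1c len=2 : b1 85
[2] 0x14->0x00 len=3 : c2 b6 87
[3] 0x16->0x00 len=6 : 87 ce 3b f1 64 c1
[4] 0x01->0x1b len=3 : ce 3b f1
[5] 0x12->0x18 len=4 : 78 b3 c2 b6
query mem[0x06]=0x9f, mem[0x0d]=0xb1, mem[0x1d]=0xf1

MEM[0x06,0x0d,0x1d] = 9f b1 f1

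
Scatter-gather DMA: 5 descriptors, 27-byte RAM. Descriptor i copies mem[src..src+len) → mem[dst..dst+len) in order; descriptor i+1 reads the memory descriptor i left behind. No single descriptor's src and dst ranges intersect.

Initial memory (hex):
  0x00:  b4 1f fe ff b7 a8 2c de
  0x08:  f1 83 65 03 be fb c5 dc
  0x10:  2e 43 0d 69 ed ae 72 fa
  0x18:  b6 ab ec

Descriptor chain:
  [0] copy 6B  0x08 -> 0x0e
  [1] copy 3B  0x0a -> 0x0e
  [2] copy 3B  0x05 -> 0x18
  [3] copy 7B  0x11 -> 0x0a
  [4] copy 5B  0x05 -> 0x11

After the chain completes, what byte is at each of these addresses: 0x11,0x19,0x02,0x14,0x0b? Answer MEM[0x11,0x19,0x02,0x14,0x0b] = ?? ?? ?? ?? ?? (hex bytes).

  after D0: wrote 6B at 0x0e = f1836503befb
  after D1: wrote 3B at 0x0e = 6503be
  after D2: wrote 3B at 0x18 = a82cde
  after D3: wrote 7B at 0x0a = 03befbedae72fa
  after D4: wrote 5B at 0x11 = a82cdef183
query mem[0x11]=0xa8, mem[0x19]=0x2c, mem[0x02]=0xfe, mem[0x14]=0xf1, mem[0x0b]=0xbe

MEM[0x11,0x19,0x02,0x14,0x0b] = a8 2c fe f1 be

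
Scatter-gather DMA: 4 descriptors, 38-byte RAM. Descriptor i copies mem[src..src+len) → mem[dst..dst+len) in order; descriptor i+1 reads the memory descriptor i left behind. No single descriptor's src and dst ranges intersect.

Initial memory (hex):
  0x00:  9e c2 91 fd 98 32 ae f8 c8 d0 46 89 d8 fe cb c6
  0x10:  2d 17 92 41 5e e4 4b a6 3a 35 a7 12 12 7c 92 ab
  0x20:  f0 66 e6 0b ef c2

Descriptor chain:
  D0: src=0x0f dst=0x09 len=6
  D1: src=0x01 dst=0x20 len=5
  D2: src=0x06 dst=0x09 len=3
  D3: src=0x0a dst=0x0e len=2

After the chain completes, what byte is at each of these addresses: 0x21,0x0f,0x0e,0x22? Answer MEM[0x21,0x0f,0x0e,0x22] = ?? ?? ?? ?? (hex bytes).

D0: mem[0x09..0x0e] <- [c6 2d 17 92 41 5e]
D1: mem[0x20..0x24] <- [c2 91 fd 98 32]
D2: mem[0x09..0x0b] <- [ae f8 c8]
D3: mem[0x0e..0x0f] <- [f8 c8]
query mem[0x21]=0x91, mem[0x0f]=0xc8, mem[0x0e]=0xf8, mem[0x22]=0xfd

MEM[0x21,0x0f,0x0e,0x22] = 91 c8 f8 fd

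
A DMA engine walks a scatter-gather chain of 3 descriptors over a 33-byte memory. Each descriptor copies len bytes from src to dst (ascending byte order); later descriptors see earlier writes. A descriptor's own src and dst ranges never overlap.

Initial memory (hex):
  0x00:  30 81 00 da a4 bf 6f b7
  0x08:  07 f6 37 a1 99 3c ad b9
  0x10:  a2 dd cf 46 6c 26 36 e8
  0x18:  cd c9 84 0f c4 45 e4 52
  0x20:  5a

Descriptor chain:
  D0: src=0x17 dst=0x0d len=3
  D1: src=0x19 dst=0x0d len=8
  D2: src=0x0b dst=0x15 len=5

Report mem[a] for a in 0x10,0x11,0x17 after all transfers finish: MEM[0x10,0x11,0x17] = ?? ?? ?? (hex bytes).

MEM[0x10,0x11,0x17] = c4 45 c9

  after D0: wrote 3B at 0x0d = e8cdc9
  after D1: wrote 8B at 0x0d = c9840fc445e4525a
  after D2: wrote 5B at 0x15 = a199c9840f
query mem[0x10]=0xc4, mem[0x11]=0x45, mem[0x17]=0xc9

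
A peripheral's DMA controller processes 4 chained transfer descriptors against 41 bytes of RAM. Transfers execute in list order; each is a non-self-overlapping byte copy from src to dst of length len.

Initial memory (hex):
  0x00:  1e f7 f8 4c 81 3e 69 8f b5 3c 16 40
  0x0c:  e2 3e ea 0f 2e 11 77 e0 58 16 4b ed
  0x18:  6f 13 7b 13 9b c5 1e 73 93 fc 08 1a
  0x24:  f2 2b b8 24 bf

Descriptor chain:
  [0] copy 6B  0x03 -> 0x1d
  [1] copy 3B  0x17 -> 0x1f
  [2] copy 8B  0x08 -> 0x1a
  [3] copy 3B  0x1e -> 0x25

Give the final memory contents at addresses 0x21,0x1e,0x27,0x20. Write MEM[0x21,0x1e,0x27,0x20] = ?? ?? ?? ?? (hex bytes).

MEM[0x21,0x1e,0x27,0x20] = 0f e2 ea ea

D0: mem[0x1d..0x22] <- [4c 81 3e 69 8f b5]
D1: mem[0x1f..0x21] <- [ed 6f 13]
D2: mem[0x1a..0x21] <- [b5 3c 16 40 e2 3e ea 0f]
D3: mem[0x25..0x27] <- [e2 3e ea]
query mem[0x21]=0x0f, mem[0x1e]=0xe2, mem[0x27]=0xea, mem[0x20]=0xea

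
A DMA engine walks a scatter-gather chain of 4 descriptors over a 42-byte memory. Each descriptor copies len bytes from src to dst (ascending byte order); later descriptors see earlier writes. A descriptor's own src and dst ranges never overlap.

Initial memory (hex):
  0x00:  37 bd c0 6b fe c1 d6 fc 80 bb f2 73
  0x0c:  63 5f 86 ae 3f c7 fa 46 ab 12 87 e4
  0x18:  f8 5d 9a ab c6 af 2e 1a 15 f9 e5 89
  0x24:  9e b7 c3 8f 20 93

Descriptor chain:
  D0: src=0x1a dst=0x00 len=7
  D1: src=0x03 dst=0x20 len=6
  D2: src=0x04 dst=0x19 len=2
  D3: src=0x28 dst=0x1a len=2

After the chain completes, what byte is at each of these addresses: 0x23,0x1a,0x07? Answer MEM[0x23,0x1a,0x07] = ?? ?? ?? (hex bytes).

#0 dst[0x00+7] := {0x9a,0xab,0xc6,0xaf,0x2e,0x1a,0x15}
#1 dst[0x20+6] := {0xaf,0x2e,0x1a,0x15,0xfc,0x80}
#2 dst[0x19+2] := {0x2e,0x1a}
#3 dst[0x1a+2] := {0x20,0x93}
query mem[0x23]=0x15, mem[0x1a]=0x20, mem[0x07]=0xfc

MEM[0x23,0x1a,0x07] = 15 20 fc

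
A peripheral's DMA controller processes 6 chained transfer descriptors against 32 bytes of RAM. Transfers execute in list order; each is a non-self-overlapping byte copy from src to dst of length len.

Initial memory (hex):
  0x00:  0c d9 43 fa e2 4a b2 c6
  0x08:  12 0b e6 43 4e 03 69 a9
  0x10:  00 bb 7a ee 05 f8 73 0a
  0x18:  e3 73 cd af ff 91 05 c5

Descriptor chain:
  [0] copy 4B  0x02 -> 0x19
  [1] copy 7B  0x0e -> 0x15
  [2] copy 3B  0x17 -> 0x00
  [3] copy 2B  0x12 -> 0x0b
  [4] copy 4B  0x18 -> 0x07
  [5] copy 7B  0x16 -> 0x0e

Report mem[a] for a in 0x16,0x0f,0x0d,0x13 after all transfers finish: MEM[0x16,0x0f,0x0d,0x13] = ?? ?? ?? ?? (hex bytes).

#0 dst[0x19+4] := {0x43,0xfa,0xe2,0x4a}
#1 dst[0x15+7] := {0x69,0xa9,0x00,0xbb,0x7a,0xee,0x05}
#2 dst[0x00+3] := {0x00,0xbb,0x7a}
#3 dst[0x0b+2] := {0x7a,0xee}
#4 dst[0x07+4] := {0xbb,0x7a,0xee,0x05}
#5 dst[0x0e+7] := {0xa9,0x00,0xbb,0x7a,0xee,0x05,0x4a}
query mem[0x16]=0xa9, mem[0x0f]=0x00, mem[0x0d]=0x03, mem[0x13]=0x05

MEM[0x16,0x0f,0x0d,0x13] = a9 00 03 05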